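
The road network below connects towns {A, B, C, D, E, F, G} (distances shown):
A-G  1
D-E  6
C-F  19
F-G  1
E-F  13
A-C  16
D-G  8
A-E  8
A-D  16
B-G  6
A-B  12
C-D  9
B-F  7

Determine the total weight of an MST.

31

Prim, starting at B.
Step 1: cheapest edge leaving the tree is B-G (6); add G.
Step 2: cheapest edge leaving the tree is A-G (1); add A.
Step 3: cheapest edge leaving the tree is F-G (1); add F.
Step 4: cheapest edge leaving the tree is D-G (8); add D.
Step 5: cheapest edge leaving the tree is D-E (6); add E.
Step 6: cheapest edge leaving the tree is C-D (9); add C.
MST edges: B-G, A-G, F-G, D-G, D-E, C-D; total weight 6+1+1+8+6+9 = 31.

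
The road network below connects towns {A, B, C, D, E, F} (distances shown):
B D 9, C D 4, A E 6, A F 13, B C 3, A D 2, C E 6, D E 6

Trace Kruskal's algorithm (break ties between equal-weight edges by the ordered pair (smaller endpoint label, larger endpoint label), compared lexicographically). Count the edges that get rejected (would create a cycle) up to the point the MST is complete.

3

Kruskal's algorithm — process edges by increasing weight (ties by edge label):
A D (2): add. Components now {A,D} {B} {C} {E} {F}
B C (3): add. Components now {A,D} {B,C} {E} {F}
C D (4): add. Components now {A,B,C,D} {E} {F}
A E (6): add. Components now {A,B,C,D,E} {F}
C E (6): skip — C and E already connected.
D E (6): skip — D and E already connected.
B D (9): skip — B and D already connected.
A F (13): add. Components now {A,B,C,D,E,F}
Edges rejected before the tree was complete: 3.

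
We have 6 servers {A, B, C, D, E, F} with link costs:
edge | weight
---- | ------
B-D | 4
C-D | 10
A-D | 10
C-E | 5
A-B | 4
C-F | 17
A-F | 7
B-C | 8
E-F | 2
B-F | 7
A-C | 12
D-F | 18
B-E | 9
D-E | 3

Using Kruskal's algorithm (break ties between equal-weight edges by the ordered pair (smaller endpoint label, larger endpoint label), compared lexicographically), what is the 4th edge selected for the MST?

B-D

Kruskal: consider edges lightest-first.
E-F (2): add. Components now {A} {B} {C} {D} {E,F}
D-E (3): add. Components now {A} {B} {C} {D,E,F}
A-B (4): add. Components now {A,B} {C} {D,E,F}
B-D (4): add. Components now {A,B,D,E,F} {C}
C-E (5): add. Components now {A,B,C,D,E,F}
The 4th edge added is B-D.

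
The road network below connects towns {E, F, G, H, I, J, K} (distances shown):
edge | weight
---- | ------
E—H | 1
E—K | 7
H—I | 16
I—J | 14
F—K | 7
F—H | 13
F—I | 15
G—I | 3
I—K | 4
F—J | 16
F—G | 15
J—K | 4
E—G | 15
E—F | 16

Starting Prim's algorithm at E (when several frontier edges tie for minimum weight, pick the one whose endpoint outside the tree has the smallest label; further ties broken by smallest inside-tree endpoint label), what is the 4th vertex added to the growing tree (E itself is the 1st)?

Prim, starting at E.
Step 1: frontier [E—H 1, E—K 7, E—G 15, E—F 16] → take E—H (1); add H.
Step 2: frontier [E—K 7, E—G 15, E—F 16, F—H 13, H—I 16] → take E—K (7); add K.
Step 3: frontier [E—G 15, E—F 16, F—H 13, H—I 16, I—K 4, J—K 4, F—K 7] → take I—K (4); add I.
Step 4: frontier [E—G 15, E—F 16, F—H 13, G—I 3, I—J 14, F—I 15, J—K 4, F—K 7] → take G—I (3); add G.
Step 5: frontier [E—F 16, F—G 15, F—H 13, I—J 14, F—I 15, J—K 4, F—K 7] → take J—K (4); add J.
Step 6: frontier [E—F 16, F—G 15, F—H 13, F—I 15, F—J 16, F—K 7] → take F—K (7); add F.
Vertex order: E, H, K, I, G, J, F. The 4th vertex is I.

I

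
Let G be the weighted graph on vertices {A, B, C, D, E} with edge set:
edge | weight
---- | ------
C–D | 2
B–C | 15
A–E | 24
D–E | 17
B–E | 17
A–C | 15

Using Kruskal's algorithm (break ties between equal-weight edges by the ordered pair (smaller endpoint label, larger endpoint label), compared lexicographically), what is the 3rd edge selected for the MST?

Kruskal: consider edges lightest-first.
C–D (2): add. Components now {A} {B} {C,D} {E}
A–C (15): add. Components now {A,C,D} {B} {E}
B–C (15): add. Components now {A,B,C,D} {E}
B–E (17): add. Components now {A,B,C,D,E}
The 3rd edge added is B–C.

B-C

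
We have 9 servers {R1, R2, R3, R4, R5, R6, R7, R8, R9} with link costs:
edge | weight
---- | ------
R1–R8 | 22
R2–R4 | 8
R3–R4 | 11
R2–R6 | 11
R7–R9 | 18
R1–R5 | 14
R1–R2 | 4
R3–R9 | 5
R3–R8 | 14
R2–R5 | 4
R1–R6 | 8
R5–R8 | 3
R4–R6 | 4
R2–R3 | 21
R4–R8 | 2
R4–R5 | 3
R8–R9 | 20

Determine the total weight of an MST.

Prim, starting at R1.
Step 1: cheapest edge leaving the tree is R1–R2 (4); add R2.
Step 2: cheapest edge leaving the tree is R2–R5 (4); add R5.
Step 3: cheapest edge leaving the tree is R4–R5 (3); add R4.
Step 4: cheapest edge leaving the tree is R4–R8 (2); add R8.
Step 5: cheapest edge leaving the tree is R4–R6 (4); add R6.
Step 6: cheapest edge leaving the tree is R3–R4 (11); add R3.
Step 7: cheapest edge leaving the tree is R3–R9 (5); add R9.
Step 8: cheapest edge leaving the tree is R7–R9 (18); add R7.
MST edges: R1–R2, R2–R5, R4–R5, R4–R8, R4–R6, R3–R4, R3–R9, R7–R9; total weight 4+4+3+2+4+11+5+18 = 51.

51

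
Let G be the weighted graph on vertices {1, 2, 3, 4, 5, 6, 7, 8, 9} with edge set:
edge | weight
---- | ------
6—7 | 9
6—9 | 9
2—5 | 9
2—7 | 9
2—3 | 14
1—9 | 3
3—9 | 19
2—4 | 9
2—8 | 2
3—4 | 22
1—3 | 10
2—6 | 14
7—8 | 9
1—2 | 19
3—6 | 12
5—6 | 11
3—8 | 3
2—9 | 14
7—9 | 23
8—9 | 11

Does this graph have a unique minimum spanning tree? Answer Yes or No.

No

Kruskal: consider edges lightest-first.
2—8 (2): add — endpoints in different components.
1—9 (3): add — endpoints in different components.
3—8 (3): add — endpoints in different components.
2—4 (9): add — endpoints in different components.
2—5 (9): add — endpoints in different components.
2—7 (9): add — endpoints in different components.
6—7 (9): add — endpoints in different components.
6—9 (9): add — endpoints in different components.
Non-tree edge 7—8 has weight 9, equal to the heaviest edge on its tree cycle — swapping gives another MST of the same weight. Not unique.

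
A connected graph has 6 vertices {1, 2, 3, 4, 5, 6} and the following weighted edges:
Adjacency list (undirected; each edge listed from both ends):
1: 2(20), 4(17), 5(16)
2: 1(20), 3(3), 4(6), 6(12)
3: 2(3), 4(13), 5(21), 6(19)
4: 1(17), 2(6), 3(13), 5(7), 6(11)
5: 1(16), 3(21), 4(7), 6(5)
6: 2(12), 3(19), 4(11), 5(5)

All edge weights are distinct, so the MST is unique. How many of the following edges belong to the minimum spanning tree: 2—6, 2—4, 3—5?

1

Kruskal: consider edges lightest-first.
2—3 (3): add — endpoints in different components.
5—6 (5): add — endpoints in different components.
2—4 (6): add — endpoints in different components.
4—5 (7): add — endpoints in different components.
4—6 (11): skip — 4 and 6 already connected.
2—6 (12): skip — 2 and 6 already connected.
3—4 (13): skip — 3 and 4 already connected.
1—5 (16): add — endpoints in different components.
MST edge set: {2—3, 5—6, 2—4, 4—5, 1—5}.
Of the listed edges, {2—4} are in the MST → 1.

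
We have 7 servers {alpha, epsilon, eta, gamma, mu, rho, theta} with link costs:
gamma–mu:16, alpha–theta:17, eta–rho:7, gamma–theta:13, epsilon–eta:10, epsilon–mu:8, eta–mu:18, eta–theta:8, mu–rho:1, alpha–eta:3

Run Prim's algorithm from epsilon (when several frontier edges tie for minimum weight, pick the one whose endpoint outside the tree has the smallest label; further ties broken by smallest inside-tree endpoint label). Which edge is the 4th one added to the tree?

Prim, starting at epsilon.
Step 1: frontier [epsilon–mu 8, epsilon–eta 10] → take epsilon–mu (8); add mu.
Step 2: frontier [epsilon–eta 10, mu–rho 1, gamma–mu 16, eta–mu 18] → take mu–rho (1); add rho.
Step 3: frontier [epsilon–eta 10, gamma–mu 16, eta–mu 18, eta–rho 7] → take eta–rho (7); add eta.
Step 4: frontier [alpha–eta 3, eta–theta 8, gamma–mu 16] → take alpha–eta (3); add alpha.
Step 5: frontier [alpha–theta 17, eta–theta 8, gamma–mu 16] → take eta–theta (8); add theta.
Step 6: frontier [gamma–mu 16, gamma–theta 13] → take gamma–theta (13); add gamma.
The 4th edge added is alpha–eta.

alpha-eta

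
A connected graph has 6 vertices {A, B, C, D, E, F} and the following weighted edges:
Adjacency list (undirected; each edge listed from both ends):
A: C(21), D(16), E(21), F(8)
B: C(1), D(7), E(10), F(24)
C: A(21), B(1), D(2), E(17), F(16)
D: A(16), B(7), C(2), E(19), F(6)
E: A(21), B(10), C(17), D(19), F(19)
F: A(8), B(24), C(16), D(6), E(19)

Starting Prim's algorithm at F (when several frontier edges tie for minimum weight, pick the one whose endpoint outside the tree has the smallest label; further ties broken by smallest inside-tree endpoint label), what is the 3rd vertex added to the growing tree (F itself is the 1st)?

Grow the tree from F using Prim:
Step 1: frontier [D–F 6, A–F 8, C–F 16, E–F 19, B–F 24] → take D–F (6); add D.
Step 2: frontier [C–D 2, B–D 7, A–D 16, D–E 19, A–F 8, C–F 16, E–F 19, B–F 24] → take C–D (2); add C.
Step 3: frontier [B–C 1, C–E 17, A–C 21, B–D 7, A–D 16, D–E 19, A–F 8, E–F 19, B–F 24] → take B–C (1); add B.
Step 4: frontier [B–E 10, C–E 17, A–C 21, A–D 16, D–E 19, A–F 8, E–F 19] → take A–F (8); add A.
Step 5: frontier [A–E 21, B–E 10, C–E 17, D–E 19, E–F 19] → take B–E (10); add E.
Vertex order: F, D, C, B, A, E. The 3rd vertex is C.

C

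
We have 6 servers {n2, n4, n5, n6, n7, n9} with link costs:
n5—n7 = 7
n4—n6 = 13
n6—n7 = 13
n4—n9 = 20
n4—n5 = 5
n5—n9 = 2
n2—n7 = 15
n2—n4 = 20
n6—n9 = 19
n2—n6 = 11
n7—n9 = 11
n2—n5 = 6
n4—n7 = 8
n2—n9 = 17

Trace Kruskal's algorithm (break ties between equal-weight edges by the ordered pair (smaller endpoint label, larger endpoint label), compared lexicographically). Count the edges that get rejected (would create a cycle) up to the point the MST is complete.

1

Kruskal: consider edges lightest-first.
n5—n9 (2): add — endpoints in different components.
n4—n5 (5): add — endpoints in different components.
n2—n5 (6): add — endpoints in different components.
n5—n7 (7): add — endpoints in different components.
n4—n7 (8): skip — n7 and n4 already connected.
n2—n6 (11): add — endpoints in different components.
Edges rejected before the tree was complete: 1.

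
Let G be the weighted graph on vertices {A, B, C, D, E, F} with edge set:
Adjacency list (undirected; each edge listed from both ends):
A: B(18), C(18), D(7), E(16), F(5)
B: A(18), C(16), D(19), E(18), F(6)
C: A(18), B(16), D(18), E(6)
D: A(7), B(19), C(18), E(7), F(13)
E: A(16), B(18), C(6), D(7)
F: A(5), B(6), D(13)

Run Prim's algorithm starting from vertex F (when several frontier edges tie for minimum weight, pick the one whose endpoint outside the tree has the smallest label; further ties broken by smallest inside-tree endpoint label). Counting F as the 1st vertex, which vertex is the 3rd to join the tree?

Prim's algorithm from F:
Step 1: frontier [A—F 5, B—F 6, D—F 13] → take A—F (5); add A.
Step 2: frontier [A—D 7, A—E 16, A—B 18, A—C 18, B—F 6, D—F 13] → take B—F (6); add B.
Step 3: frontier [A—D 7, A—E 16, A—C 18, B—C 16, B—E 18, B—D 19, D—F 13] → take A—D (7); add D.
Step 4: frontier [A—E 16, A—C 18, B—C 16, B—E 18, D—E 7, C—D 18] → take D—E (7); add E.
Step 5: frontier [A—C 18, B—C 16, C—D 18, C—E 6] → take C—E (6); add C.
Vertex order: F, A, B, D, E, C. The 3rd vertex is B.

B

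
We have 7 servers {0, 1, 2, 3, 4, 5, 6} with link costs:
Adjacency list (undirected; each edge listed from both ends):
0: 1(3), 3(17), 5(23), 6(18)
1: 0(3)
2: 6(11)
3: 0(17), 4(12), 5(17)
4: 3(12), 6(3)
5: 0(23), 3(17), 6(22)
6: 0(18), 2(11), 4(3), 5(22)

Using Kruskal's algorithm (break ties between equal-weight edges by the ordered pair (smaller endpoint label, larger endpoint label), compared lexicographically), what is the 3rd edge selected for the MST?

Kruskal: consider edges lightest-first.
0 1 (3): add — endpoints in different components.
4 6 (3): add — endpoints in different components.
2 6 (11): add — endpoints in different components.
3 4 (12): add — endpoints in different components.
0 3 (17): add — endpoints in different components.
3 5 (17): add — endpoints in different components.
The 3rd edge added is 2 6.

2-6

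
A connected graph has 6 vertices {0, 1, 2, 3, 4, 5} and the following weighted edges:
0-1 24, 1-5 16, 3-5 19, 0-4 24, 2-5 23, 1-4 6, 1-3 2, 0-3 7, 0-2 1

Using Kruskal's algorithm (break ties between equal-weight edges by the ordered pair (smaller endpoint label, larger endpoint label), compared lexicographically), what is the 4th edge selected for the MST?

Sort edges by weight, then run Kruskal:
0-2 (1): add — endpoints in different components.
1-3 (2): add — endpoints in different components.
1-4 (6): add — endpoints in different components.
0-3 (7): add — endpoints in different components.
1-5 (16): add — endpoints in different components.
The 4th edge added is 0-3.

0-3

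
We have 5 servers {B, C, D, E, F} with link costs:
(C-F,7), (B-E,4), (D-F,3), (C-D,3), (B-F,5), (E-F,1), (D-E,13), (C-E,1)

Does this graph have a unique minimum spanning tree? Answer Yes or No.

No

Sort edges by weight, then run Kruskal:
C-E (1): add — endpoints in different components.
E-F (1): add — endpoints in different components.
C-D (3): add — endpoints in different components.
D-F (3): skip — D and F already connected.
B-E (4): add — endpoints in different components.
Non-tree edge D-F has weight 3, equal to the heaviest edge on its tree cycle — swapping gives another MST of the same weight. Not unique.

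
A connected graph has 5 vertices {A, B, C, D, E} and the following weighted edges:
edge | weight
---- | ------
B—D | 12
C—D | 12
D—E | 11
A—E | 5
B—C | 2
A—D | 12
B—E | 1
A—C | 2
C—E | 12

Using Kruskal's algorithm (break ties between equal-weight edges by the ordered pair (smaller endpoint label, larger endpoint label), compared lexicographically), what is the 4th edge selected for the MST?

D-E

Kruskal's algorithm — process edges by increasing weight (ties by edge label):
B—E (1): add. Components now {A} {B,E} {C} {D}
A—C (2): add. Components now {A,C} {B,E} {D}
B—C (2): add. Components now {A,B,C,E} {D}
A—E (5): skip — A and E already connected.
D—E (11): add. Components now {A,B,C,D,E}
The 4th edge added is D—E.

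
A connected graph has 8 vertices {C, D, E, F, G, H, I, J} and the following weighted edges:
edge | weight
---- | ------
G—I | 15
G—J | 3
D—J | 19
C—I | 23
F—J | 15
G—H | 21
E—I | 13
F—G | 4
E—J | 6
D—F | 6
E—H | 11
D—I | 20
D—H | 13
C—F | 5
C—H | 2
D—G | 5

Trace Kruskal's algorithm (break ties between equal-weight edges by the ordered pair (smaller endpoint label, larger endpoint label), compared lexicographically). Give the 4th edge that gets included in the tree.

Sort edges by weight, then run Kruskal:
C—H (2): add — endpoints in different components.
G—J (3): add — endpoints in different components.
F—G (4): add — endpoints in different components.
C—F (5): add — endpoints in different components.
D—G (5): add — endpoints in different components.
D—F (6): skip — D and F already connected.
E—J (6): add — endpoints in different components.
E—H (11): skip — E and H already connected.
D—H (13): skip — D and H already connected.
E—I (13): add — endpoints in different components.
The 4th edge added is C—F.

C-F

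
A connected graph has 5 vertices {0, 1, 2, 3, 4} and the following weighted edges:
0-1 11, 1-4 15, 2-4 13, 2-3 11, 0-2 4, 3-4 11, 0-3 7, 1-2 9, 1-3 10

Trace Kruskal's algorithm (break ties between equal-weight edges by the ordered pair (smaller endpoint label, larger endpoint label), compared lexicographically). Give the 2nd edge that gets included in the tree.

Kruskal: consider edges lightest-first.
0-2 (4): add — endpoints in different components.
0-3 (7): add — endpoints in different components.
1-2 (9): add — endpoints in different components.
1-3 (10): skip — 1 and 3 already connected.
0-1 (11): skip — 0 and 1 already connected.
2-3 (11): skip — 2 and 3 already connected.
3-4 (11): add — endpoints in different components.
The 2nd edge added is 0-3.

0-3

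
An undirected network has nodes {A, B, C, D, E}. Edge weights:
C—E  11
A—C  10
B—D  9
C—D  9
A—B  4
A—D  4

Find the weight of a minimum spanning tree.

Sort edges by weight, then run Kruskal:
A—B (4): add — endpoints in different components.
A—D (4): add — endpoints in different components.
B—D (9): skip — B and D already connected.
C—D (9): add — endpoints in different components.
A—C (10): skip — A and C already connected.
C—E (11): add — endpoints in different components.
MST edges: A—B, A—D, C—D, C—E; total weight 4+4+9+11 = 28.

28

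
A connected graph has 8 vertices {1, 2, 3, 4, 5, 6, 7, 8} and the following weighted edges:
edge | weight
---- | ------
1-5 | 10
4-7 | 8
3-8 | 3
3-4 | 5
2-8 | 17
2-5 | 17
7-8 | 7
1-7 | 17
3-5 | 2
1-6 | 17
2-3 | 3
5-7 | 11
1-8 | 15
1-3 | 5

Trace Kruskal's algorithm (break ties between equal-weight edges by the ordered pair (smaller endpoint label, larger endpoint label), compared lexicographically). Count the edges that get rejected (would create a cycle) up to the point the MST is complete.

Kruskal's algorithm — process edges by increasing weight (ties by edge label):
3-5 (2): add — endpoints in different components.
2-3 (3): add — endpoints in different components.
3-8 (3): add — endpoints in different components.
1-3 (5): add — endpoints in different components.
3-4 (5): add — endpoints in different components.
7-8 (7): add — endpoints in different components.
4-7 (8): skip — 4 and 7 already connected.
1-5 (10): skip — 1 and 5 already connected.
5-7 (11): skip — 5 and 7 already connected.
1-8 (15): skip — 1 and 8 already connected.
1-6 (17): add — endpoints in different components.
Edges rejected before the tree was complete: 4.

4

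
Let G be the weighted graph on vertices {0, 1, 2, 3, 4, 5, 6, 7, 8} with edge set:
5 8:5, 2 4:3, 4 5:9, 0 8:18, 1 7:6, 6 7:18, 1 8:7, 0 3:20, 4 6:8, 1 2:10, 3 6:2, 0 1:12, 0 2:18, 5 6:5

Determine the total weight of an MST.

Grow the tree from 4 using Prim:
Step 1: cheapest edge leaving the tree is 2 4 (3); add 2.
Step 2: cheapest edge leaving the tree is 4 6 (8); add 6.
Step 3: cheapest edge leaving the tree is 3 6 (2); add 3.
Step 4: cheapest edge leaving the tree is 5 6 (5); add 5.
Step 5: cheapest edge leaving the tree is 5 8 (5); add 8.
Step 6: cheapest edge leaving the tree is 1 8 (7); add 1.
Step 7: cheapest edge leaving the tree is 1 7 (6); add 7.
Step 8: cheapest edge leaving the tree is 0 1 (12); add 0.
MST edges: 2 4, 4 6, 3 6, 5 6, 5 8, 1 8, 1 7, 0 1; total weight 3+8+2+5+5+7+6+12 = 48.

48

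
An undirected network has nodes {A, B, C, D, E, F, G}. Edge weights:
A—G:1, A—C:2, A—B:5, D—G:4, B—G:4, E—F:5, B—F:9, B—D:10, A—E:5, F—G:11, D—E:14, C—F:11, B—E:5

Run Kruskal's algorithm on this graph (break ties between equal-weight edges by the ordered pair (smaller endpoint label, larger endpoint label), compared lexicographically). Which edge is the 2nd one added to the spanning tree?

Kruskal's algorithm — process edges by increasing weight (ties by edge label):
A—G (1): add — endpoints in different components.
A—C (2): add — endpoints in different components.
B—G (4): add — endpoints in different components.
D—G (4): add — endpoints in different components.
A—B (5): skip — A and B already connected.
A—E (5): add — endpoints in different components.
B—E (5): skip — B and E already connected.
E—F (5): add — endpoints in different components.
The 2nd edge added is A—C.

A-C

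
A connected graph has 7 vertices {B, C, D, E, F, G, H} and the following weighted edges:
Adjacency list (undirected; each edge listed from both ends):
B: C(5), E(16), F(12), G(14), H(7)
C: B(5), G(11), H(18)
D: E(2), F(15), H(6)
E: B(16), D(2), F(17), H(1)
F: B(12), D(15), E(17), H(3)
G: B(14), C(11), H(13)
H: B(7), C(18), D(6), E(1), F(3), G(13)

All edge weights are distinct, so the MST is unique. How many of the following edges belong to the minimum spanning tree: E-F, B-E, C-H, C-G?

1

Sort edges by weight, then run Kruskal:
E-H (1): add — endpoints in different components.
D-E (2): add — endpoints in different components.
F-H (3): add — endpoints in different components.
B-C (5): add — endpoints in different components.
D-H (6): skip — D and H already connected.
B-H (7): add — endpoints in different components.
C-G (11): add — endpoints in different components.
MST edge set: {E-H, D-E, F-H, B-C, B-H, C-G}.
Of the listed edges, {C-G} are in the MST → 1.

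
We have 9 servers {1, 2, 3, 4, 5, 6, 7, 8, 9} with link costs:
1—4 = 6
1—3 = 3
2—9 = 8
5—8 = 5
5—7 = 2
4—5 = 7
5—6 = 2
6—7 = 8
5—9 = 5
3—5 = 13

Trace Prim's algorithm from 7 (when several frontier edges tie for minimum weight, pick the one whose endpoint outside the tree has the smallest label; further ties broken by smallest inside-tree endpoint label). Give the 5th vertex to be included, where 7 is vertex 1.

9

Grow the tree from 7 using Prim:
Step 1: frontier [5—7 2, 6—7 8] → take 5—7 (2); add 5.
Step 2: frontier [5—6 2, 5—8 5, 5—9 5, 4—5 7, 3—5 13, 6—7 8] → take 5—6 (2); add 6.
Step 3: frontier [5—8 5, 5—9 5, 4—5 7, 3—5 13] → take 5—8 (5); add 8.
Step 4: frontier [5—9 5, 4—5 7, 3—5 13] → take 5—9 (5); add 9.
Step 5: frontier [4—5 7, 3—5 13, 2—9 8] → take 4—5 (7); add 4.
Step 6: frontier [1—4 6, 3—5 13, 2—9 8] → take 1—4 (6); add 1.
Step 7: frontier [1—3 3, 3—5 13, 2—9 8] → take 1—3 (3); add 3.
Step 8: frontier [2—9 8] → take 2—9 (8); add 2.
Vertex order: 7, 5, 6, 8, 9, 4, 1, 3, 2. The 5th vertex is 9.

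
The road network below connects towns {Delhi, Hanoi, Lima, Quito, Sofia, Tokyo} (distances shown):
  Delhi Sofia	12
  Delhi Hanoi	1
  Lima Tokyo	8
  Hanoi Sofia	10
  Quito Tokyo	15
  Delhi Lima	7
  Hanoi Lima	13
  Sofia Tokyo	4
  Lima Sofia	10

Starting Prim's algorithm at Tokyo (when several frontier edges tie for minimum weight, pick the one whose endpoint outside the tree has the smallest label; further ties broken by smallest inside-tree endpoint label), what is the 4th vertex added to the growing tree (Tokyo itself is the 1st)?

Delhi

Grow the tree from Tokyo using Prim:
Step 1: frontier [Sofia Tokyo 4, Lima Tokyo 8, Quito Tokyo 15] → take Sofia Tokyo (4); add Sofia.
Step 2: frontier [Hanoi Sofia 10, Lima Sofia 10, Delhi Sofia 12, Lima Tokyo 8, Quito Tokyo 15] → take Lima Tokyo (8); add Lima.
Step 3: frontier [Delhi Lima 7, Hanoi Lima 13, Hanoi Sofia 10, Delhi Sofia 12, Quito Tokyo 15] → take Delhi Lima (7); add Delhi.
Step 4: frontier [Delhi Hanoi 1, Hanoi Lima 13, Hanoi Sofia 10, Quito Tokyo 15] → take Delhi Hanoi (1); add Hanoi.
Step 5: frontier [Quito Tokyo 15] → take Quito Tokyo (15); add Quito.
Vertex order: Tokyo, Sofia, Lima, Delhi, Hanoi, Quito. The 4th vertex is Delhi.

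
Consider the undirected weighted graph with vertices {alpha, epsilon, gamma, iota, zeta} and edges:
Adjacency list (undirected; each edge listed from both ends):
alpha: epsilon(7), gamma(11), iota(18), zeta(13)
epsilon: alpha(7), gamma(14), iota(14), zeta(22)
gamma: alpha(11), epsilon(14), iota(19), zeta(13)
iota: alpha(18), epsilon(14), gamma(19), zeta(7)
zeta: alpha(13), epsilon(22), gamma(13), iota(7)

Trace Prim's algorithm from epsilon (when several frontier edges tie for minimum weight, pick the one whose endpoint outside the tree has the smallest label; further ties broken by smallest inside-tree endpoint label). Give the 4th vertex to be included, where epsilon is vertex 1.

Prim, starting at epsilon.
Step 1: frontier [alpha-epsilon 7, epsilon-gamma 14, epsilon-iota 14, epsilon-zeta 22] → take alpha-epsilon (7); add alpha.
Step 2: frontier [alpha-gamma 11, alpha-zeta 13, alpha-iota 18, epsilon-gamma 14, epsilon-iota 14, epsilon-zeta 22] → take alpha-gamma (11); add gamma.
Step 3: frontier [alpha-zeta 13, alpha-iota 18, epsilon-iota 14, epsilon-zeta 22, gamma-zeta 13, gamma-iota 19] → take alpha-zeta (13); add zeta.
Step 4: frontier [alpha-iota 18, epsilon-iota 14, gamma-iota 19, iota-zeta 7] → take iota-zeta (7); add iota.
Vertex order: epsilon, alpha, gamma, zeta, iota. The 4th vertex is zeta.

zeta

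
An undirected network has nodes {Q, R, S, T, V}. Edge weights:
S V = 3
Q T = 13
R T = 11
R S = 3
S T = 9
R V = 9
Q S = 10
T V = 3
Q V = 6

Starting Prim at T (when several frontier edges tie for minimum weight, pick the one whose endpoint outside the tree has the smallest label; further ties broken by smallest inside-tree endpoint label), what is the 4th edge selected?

Prim's algorithm from T:
Step 1: frontier [T V 3, S T 9, R T 11, Q T 13] → take T V (3); add V.
Step 2: frontier [S T 9, R T 11, Q T 13, S V 3, Q V 6, R V 9] → take S V (3); add S.
Step 3: frontier [R S 3, Q S 10, R T 11, Q T 13, Q V 6, R V 9] → take R S (3); add R.
Step 4: frontier [Q S 10, Q T 13, Q V 6] → take Q V (6); add Q.
The 4th edge added is Q V.

Q-V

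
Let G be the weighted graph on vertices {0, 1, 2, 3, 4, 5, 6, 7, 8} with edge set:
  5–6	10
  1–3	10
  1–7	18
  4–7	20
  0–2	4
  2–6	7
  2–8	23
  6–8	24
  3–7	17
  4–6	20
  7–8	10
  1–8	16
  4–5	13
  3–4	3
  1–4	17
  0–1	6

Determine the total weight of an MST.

66

Prim, starting at 5.
Step 1: cheapest edge leaving the tree is 5–6 (10); add 6.
Step 2: cheapest edge leaving the tree is 2–6 (7); add 2.
Step 3: cheapest edge leaving the tree is 0–2 (4); add 0.
Step 4: cheapest edge leaving the tree is 0–1 (6); add 1.
Step 5: cheapest edge leaving the tree is 1–3 (10); add 3.
Step 6: cheapest edge leaving the tree is 3–4 (3); add 4.
Step 7: cheapest edge leaving the tree is 1–8 (16); add 8.
Step 8: cheapest edge leaving the tree is 7–8 (10); add 7.
MST edges: 5–6, 2–6, 0–2, 0–1, 1–3, 3–4, 1–8, 7–8; total weight 10+7+4+6+10+3+16+10 = 66.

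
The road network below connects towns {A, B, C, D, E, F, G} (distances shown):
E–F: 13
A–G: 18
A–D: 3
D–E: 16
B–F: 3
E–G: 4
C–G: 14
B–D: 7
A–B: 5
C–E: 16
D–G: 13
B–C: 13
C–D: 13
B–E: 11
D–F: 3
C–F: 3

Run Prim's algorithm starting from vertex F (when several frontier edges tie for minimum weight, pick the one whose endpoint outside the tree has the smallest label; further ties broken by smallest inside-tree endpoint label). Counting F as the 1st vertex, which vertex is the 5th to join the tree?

Prim's algorithm from F:
Step 1: cheapest edge leaving the tree is B–F (3); add B.
Step 2: cheapest edge leaving the tree is C–F (3); add C.
Step 3: cheapest edge leaving the tree is D–F (3); add D.
Step 4: cheapest edge leaving the tree is A–D (3); add A.
Step 5: cheapest edge leaving the tree is B–E (11); add E.
Step 6: cheapest edge leaving the tree is E–G (4); add G.
Vertex order: F, B, C, D, A, E, G. The 5th vertex is A.

A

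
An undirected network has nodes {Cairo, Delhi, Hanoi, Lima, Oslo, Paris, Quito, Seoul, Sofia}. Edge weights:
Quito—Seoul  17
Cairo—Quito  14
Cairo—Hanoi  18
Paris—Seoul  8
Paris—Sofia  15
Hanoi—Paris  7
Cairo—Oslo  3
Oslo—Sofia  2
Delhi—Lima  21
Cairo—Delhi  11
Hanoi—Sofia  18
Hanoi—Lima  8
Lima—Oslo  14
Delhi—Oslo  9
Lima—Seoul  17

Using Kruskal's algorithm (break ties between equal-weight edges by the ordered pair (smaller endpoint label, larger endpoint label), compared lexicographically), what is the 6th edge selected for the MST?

Delhi-Oslo

Kruskal's algorithm — process edges by increasing weight (ties by edge label):
Oslo—Sofia (2): add — endpoints in different components.
Cairo—Oslo (3): add — endpoints in different components.
Hanoi—Paris (7): add — endpoints in different components.
Hanoi—Lima (8): add — endpoints in different components.
Paris—Seoul (8): add — endpoints in different components.
Delhi—Oslo (9): add — endpoints in different components.
Cairo—Delhi (11): skip — Cairo and Delhi already connected.
Cairo—Quito (14): add — endpoints in different components.
Lima—Oslo (14): add — endpoints in different components.
The 6th edge added is Delhi—Oslo.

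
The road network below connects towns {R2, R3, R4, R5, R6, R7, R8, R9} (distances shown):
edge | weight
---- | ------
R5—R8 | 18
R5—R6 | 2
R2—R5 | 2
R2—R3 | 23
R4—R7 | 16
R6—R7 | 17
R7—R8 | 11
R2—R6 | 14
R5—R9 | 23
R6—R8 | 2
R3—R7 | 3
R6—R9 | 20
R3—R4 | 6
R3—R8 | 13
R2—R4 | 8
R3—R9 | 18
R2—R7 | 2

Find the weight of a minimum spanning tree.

Kruskal: consider edges lightest-first.
R2—R5 (2): add — endpoints in different components.
R2—R7 (2): add — endpoints in different components.
R5—R6 (2): add — endpoints in different components.
R6—R8 (2): add — endpoints in different components.
R3—R7 (3): add — endpoints in different components.
R3—R4 (6): add — endpoints in different components.
R2—R4 (8): skip — R2 and R4 already connected.
R7—R8 (11): skip — R8 and R7 already connected.
R3—R8 (13): skip — R3 and R8 already connected.
R2—R6 (14): skip — R2 and R6 already connected.
R4—R7 (16): skip — R4 and R7 already connected.
R6—R7 (17): skip — R6 and R7 already connected.
R3—R9 (18): add — endpoints in different components.
MST edges: R2—R5, R2—R7, R5—R6, R6—R8, R3—R7, R3—R4, R3—R9; total weight 2+2+2+2+3+6+18 = 35.

35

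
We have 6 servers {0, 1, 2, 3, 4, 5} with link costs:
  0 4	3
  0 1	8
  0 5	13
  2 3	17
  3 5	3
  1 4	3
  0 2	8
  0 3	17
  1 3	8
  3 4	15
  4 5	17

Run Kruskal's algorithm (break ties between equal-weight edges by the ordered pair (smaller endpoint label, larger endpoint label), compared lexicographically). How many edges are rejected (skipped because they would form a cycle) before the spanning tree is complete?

Kruskal: consider edges lightest-first.
0 4 (3): add. Components now {0,4} {1} {2} {3} {5}
1 4 (3): add. Components now {0,1,4} {2} {3} {5}
3 5 (3): add. Components now {0,1,4} {2} {3,5}
0 1 (8): skip — 0 and 1 already connected.
0 2 (8): add. Components now {0,1,2,4} {3,5}
1 3 (8): add. Components now {0,1,2,3,4,5}
Edges rejected before the tree was complete: 1.

1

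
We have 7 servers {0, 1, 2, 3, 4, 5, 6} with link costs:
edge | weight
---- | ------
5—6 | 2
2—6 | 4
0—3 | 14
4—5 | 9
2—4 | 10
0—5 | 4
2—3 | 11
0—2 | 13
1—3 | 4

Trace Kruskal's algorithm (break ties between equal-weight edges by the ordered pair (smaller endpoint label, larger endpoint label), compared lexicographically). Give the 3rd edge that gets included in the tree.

1-3

Kruskal's algorithm — process edges by increasing weight (ties by edge label):
5—6 (2): add — endpoints in different components.
0—5 (4): add — endpoints in different components.
1—3 (4): add — endpoints in different components.
2—6 (4): add — endpoints in different components.
4—5 (9): add — endpoints in different components.
2—4 (10): skip — 2 and 4 already connected.
2—3 (11): add — endpoints in different components.
The 3rd edge added is 1—3.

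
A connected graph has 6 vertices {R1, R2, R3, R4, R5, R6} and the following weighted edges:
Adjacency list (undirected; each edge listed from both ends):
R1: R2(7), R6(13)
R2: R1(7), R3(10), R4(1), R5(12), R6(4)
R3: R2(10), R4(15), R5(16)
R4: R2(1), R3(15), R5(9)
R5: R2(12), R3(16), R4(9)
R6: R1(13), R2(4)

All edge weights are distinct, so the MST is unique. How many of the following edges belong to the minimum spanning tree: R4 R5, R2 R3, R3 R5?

2

Kruskal's algorithm — process edges by increasing weight (ties by edge label):
R2 R4 (1): add — endpoints in different components.
R2 R6 (4): add — endpoints in different components.
R1 R2 (7): add — endpoints in different components.
R4 R5 (9): add — endpoints in different components.
R2 R3 (10): add — endpoints in different components.
MST edge set: {R2 R4, R2 R6, R1 R2, R4 R5, R2 R3}.
Of the listed edges, {R4 R5, R2 R3} are in the MST → 2.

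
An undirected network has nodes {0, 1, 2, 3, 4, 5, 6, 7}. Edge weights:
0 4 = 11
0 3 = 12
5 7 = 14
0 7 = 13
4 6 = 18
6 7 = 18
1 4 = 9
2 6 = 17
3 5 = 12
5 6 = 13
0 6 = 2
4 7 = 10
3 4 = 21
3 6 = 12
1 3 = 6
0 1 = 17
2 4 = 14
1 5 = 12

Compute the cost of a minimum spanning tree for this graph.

Prim, starting at 1.
Step 1: cheapest edge leaving the tree is 1 3 (6); add 3.
Step 2: cheapest edge leaving the tree is 1 4 (9); add 4.
Step 3: cheapest edge leaving the tree is 4 7 (10); add 7.
Step 4: cheapest edge leaving the tree is 0 4 (11); add 0.
Step 5: cheapest edge leaving the tree is 0 6 (2); add 6.
Step 6: cheapest edge leaving the tree is 1 5 (12); add 5.
Step 7: cheapest edge leaving the tree is 2 4 (14); add 2.
MST edges: 1 3, 1 4, 4 7, 0 4, 0 6, 1 5, 2 4; total weight 6+9+10+11+2+12+14 = 64.

64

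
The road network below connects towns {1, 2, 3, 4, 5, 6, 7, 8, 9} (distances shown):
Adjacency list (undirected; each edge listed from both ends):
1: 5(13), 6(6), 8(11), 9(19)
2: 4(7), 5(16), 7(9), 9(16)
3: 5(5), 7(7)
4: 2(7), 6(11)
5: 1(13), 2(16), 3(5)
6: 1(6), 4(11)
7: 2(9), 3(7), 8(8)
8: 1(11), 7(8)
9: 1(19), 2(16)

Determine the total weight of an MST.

Kruskal's algorithm — process edges by increasing weight (ties by edge label):
3–5 (5): add — endpoints in different components.
1–6 (6): add — endpoints in different components.
2–4 (7): add — endpoints in different components.
3–7 (7): add — endpoints in different components.
7–8 (8): add — endpoints in different components.
2–7 (9): add — endpoints in different components.
1–8 (11): add — endpoints in different components.
4–6 (11): skip — 4 and 6 already connected.
1–5 (13): skip — 1 and 5 already connected.
2–5 (16): skip — 2 and 5 already connected.
2–9 (16): add — endpoints in different components.
MST edges: 3–5, 1–6, 2–4, 3–7, 7–8, 2–7, 1–8, 2–9; total weight 5+6+7+7+8+9+11+16 = 69.

69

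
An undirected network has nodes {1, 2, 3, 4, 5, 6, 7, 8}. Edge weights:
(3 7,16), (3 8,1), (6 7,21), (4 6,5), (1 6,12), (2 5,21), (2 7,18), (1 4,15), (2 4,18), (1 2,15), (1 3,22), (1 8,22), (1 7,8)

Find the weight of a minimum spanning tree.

78

Kruskal: consider edges lightest-first.
3 8 (1): add — endpoints in different components.
4 6 (5): add — endpoints in different components.
1 7 (8): add — endpoints in different components.
1 6 (12): add — endpoints in different components.
1 2 (15): add — endpoints in different components.
1 4 (15): skip — 1 and 4 already connected.
3 7 (16): add — endpoints in different components.
2 4 (18): skip — 2 and 4 already connected.
2 7 (18): skip — 2 and 7 already connected.
2 5 (21): add — endpoints in different components.
MST edges: 3 8, 4 6, 1 7, 1 6, 1 2, 3 7, 2 5; total weight 1+5+8+12+15+16+21 = 78.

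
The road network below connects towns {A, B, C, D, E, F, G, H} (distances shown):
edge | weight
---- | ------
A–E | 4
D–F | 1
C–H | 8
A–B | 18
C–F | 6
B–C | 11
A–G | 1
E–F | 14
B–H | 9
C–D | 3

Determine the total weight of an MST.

40

Prim's algorithm from F:
Step 1: cheapest edge leaving the tree is D–F (1); add D.
Step 2: cheapest edge leaving the tree is C–D (3); add C.
Step 3: cheapest edge leaving the tree is C–H (8); add H.
Step 4: cheapest edge leaving the tree is B–H (9); add B.
Step 5: cheapest edge leaving the tree is E–F (14); add E.
Step 6: cheapest edge leaving the tree is A–E (4); add A.
Step 7: cheapest edge leaving the tree is A–G (1); add G.
MST edges: D–F, C–D, C–H, B–H, E–F, A–E, A–G; total weight 1+3+8+9+14+4+1 = 40.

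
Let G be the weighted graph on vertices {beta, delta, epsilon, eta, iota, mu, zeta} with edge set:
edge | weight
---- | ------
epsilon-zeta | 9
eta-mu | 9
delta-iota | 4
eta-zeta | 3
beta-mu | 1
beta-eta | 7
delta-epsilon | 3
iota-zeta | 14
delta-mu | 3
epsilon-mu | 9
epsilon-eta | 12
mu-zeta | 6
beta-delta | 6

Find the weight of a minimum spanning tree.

Kruskal's algorithm — process edges by increasing weight (ties by edge label):
beta-mu (1): add — endpoints in different components.
delta-epsilon (3): add — endpoints in different components.
delta-mu (3): add — endpoints in different components.
eta-zeta (3): add — endpoints in different components.
delta-iota (4): add — endpoints in different components.
beta-delta (6): skip — delta and beta already connected.
mu-zeta (6): add — endpoints in different components.
MST edges: beta-mu, delta-epsilon, delta-mu, eta-zeta, delta-iota, mu-zeta; total weight 1+3+3+3+4+6 = 20.

20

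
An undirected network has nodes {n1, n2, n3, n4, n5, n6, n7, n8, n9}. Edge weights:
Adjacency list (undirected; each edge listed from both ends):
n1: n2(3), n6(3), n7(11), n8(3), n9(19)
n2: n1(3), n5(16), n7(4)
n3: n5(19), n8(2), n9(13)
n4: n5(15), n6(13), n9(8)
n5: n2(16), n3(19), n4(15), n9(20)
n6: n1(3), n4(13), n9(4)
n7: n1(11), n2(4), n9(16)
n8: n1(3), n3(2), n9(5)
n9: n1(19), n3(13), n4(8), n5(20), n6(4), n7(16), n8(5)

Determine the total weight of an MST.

42

Kruskal's algorithm — process edges by increasing weight (ties by edge label):
n3–n8 (2): add — endpoints in different components.
n1–n2 (3): add — endpoints in different components.
n1–n6 (3): add — endpoints in different components.
n1–n8 (3): add — endpoints in different components.
n2–n7 (4): add — endpoints in different components.
n6–n9 (4): add — endpoints in different components.
n8–n9 (5): skip — n9 and n8 already connected.
n4–n9 (8): add — endpoints in different components.
n1–n7 (11): skip — n7 and n1 already connected.
n3–n9 (13): skip — n3 and n9 already connected.
n4–n6 (13): skip — n6 and n4 already connected.
n4–n5 (15): add — endpoints in different components.
MST edges: n3–n8, n1–n2, n1–n6, n1–n8, n2–n7, n6–n9, n4–n9, n4–n5; total weight 2+3+3+3+4+4+8+15 = 42.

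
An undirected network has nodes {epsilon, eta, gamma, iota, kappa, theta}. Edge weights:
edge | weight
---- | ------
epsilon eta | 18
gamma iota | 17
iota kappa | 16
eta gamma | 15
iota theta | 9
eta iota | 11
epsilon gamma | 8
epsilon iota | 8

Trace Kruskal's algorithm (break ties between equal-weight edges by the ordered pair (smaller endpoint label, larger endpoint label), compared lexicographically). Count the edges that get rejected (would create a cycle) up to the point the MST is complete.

Kruskal: consider edges lightest-first.
epsilon gamma (8): add — endpoints in different components.
epsilon iota (8): add — endpoints in different components.
iota theta (9): add — endpoints in different components.
eta iota (11): add — endpoints in different components.
eta gamma (15): skip — eta and gamma already connected.
iota kappa (16): add — endpoints in different components.
Edges rejected before the tree was complete: 1.

1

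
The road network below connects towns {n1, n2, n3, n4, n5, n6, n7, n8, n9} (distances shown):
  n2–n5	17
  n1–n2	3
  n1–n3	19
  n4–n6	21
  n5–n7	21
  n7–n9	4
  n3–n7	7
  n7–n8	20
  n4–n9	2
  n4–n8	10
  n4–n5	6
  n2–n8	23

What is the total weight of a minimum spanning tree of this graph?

Kruskal's algorithm — process edges by increasing weight (ties by edge label):
n4–n9 (2): add — endpoints in different components.
n1–n2 (3): add — endpoints in different components.
n7–n9 (4): add — endpoints in different components.
n4–n5 (6): add — endpoints in different components.
n3–n7 (7): add — endpoints in different components.
n4–n8 (10): add — endpoints in different components.
n2–n5 (17): add — endpoints in different components.
n1–n3 (19): skip — n1 and n3 already connected.
n7–n8 (20): skip — n8 and n7 already connected.
n4–n6 (21): add — endpoints in different components.
MST edges: n4–n9, n1–n2, n7–n9, n4–n5, n3–n7, n4–n8, n2–n5, n4–n6; total weight 2+3+4+6+7+10+17+21 = 70.

70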